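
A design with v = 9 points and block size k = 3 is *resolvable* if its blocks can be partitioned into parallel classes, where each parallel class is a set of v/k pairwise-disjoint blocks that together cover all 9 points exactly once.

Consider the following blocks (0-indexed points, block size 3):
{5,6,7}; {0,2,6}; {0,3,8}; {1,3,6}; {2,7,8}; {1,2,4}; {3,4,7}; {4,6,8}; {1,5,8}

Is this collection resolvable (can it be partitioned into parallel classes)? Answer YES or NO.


v = 9, block size k = 3, number of blocks = 9.
For resolvability, blocks must partition into parallel classes of size v/k = 3.
Total blocks must therefore be a multiple of 3: 9 = 3·3 + 0 ⇒ divisible ✓.
Consider block {1,3,6}. The only other block(s) in the collection disjoint from it are {2,7,8} — just 1 block(s). Any parallel class containing {1,3,6} would need 2 other blocks each disjoint from it, so no parallel class of size 3 can contain {1,3,6}.
Since every block must belong to some parallel class in a resolution, the collection cannot be partitioned into parallel classes.
Resolvable? NO.

NO


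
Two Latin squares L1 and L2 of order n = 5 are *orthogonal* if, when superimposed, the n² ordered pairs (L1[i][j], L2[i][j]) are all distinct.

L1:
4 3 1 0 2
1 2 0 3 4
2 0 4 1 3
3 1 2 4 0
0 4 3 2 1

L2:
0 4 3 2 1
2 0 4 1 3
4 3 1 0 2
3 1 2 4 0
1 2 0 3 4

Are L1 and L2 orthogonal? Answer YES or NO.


Form the n² = 25 superimposed pairs (L1[i][j], L2[i][j]), row by row (rows and columns indexed from 0):
row 0: (4,0) (3,4) (1,3) (0,2) (2,1)
row 1: (1,2) (2,0) (0,4) (3,1) (4,3)
row 2: (2,4) (0,3) (4,1) (1,0) (3,2)
row 3: (3,3) (1,1) (2,2) (4,4) (0,0)
row 4: (0,1) (4,2) (3,0) (2,3) (1,4)
Orthogonality requires all 25 pairs distinct.
Check by first coordinate: for each symbol s of L1, list the L2 entries in the n cells where L1 = s; they must all differ.
  L1 = 0: L2 entries (in reading order) 2, 4, 3, 0, 1 — all 5 distinct ✓
  L1 = 1: L2 entries (in reading order) 3, 2, 0, 1, 4 — all 5 distinct ✓
  L1 = 2: L2 entries (in reading order) 1, 0, 4, 2, 3 — all 5 distinct ✓
  L1 = 3: L2 entries (in reading order) 4, 1, 2, 3, 0 — all 5 distinct ✓
  L1 = 4: L2 entries (in reading order) 0, 3, 1, 4, 2 — all 5 distinct ✓
Every symbol of L1 meets every symbol of L2 exactly once, so all 25 pairs are distinct (25 of 25).
Conclusion: YES.

YES


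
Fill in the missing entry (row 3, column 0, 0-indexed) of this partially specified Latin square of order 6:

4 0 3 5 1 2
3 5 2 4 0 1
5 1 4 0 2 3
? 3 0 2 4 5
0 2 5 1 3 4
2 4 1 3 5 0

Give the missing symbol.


Row 3 contains symbols [0, 2, 3, 4, 5] — missing [1].
Column 0 contains symbols [0, 2, 3, 4, 5] — missing [1].
The missing symbol must appear in both missing sets; intersection = [1].
Therefore the hidden value is 1.

Missing value = 1.


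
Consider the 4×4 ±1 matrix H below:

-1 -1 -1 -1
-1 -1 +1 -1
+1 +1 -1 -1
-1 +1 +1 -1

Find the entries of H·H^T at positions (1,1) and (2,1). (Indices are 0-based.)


Row 1 of H: [-1, -1, 1, -1].
Row 2 of H: [1, 1, -1, -1].
(H·H^T)[1][1] = Σ_j H[1][j]·H[1][j] = (-1)² + (-1)² + (1)² + (-1)² = 1 + 1 + 1 + 1 = 4.
(H·H^T)[2][1] = Σ_j H[2][j]·H[1][j] = (1)·(-1) + (1)·(-1) + (-1)·(1) + (-1)·(-1) = -1 + -1 + -1 + 1 = -2.
Rows 2 and 1 are not orthogonal (dot product = -2 ≠ 0), so H is not a Hadamard matrix.

(1,1) entry = 4; (2,1) entry = -2.


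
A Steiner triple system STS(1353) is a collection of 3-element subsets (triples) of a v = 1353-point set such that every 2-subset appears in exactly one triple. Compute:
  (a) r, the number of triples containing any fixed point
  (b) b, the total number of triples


An STS(v) is a 2-(v, 3, 1) BIBD: block size k = 3, λ = 1.
Replication: r(k − 1) = λ(v − 1) ⇒ r·2 = 1353 − 1 = 1352 ⇒ r = 676.
Block count: b = v(v − 1)/6 = 1353·1352/6 = 1829256/6 = 304876.
(Check via bk = vr: 304876·3 = 914628 = 1353·676 = 914628 ✓.)

r = 676, b = 304876.


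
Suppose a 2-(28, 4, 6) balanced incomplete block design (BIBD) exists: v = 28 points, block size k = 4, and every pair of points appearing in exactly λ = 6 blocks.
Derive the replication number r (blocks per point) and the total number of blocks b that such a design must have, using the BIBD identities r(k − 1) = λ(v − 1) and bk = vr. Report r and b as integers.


Any 2-(v, k, λ) BIBD satisfies two necessary conditions:
  (i)  Each point sits in r blocks, and counting incidences through any fixed point gives r(k − 1) = λ(v − 1), so r = λ(v − 1)/(k − 1).
  (ii) Total incidences bk = vr, so b = vr/k.
Step 1: r = λ(v − 1)/(k − 1) = 6·(28 − 1)/(4 − 1) = 6·27/3 = 162/3 = 54.
Step 2: b = vr/k = 28·54/4 = 1512/4 = 378.
Check integrality: r = 54 ∈ Z ✓, b = 378 ∈ Z ✓.
(These identities are necessary conditions: they determine r and b for any design with these parameters, but do not by themselves prove that one exists.)

r = 54, b = 378.


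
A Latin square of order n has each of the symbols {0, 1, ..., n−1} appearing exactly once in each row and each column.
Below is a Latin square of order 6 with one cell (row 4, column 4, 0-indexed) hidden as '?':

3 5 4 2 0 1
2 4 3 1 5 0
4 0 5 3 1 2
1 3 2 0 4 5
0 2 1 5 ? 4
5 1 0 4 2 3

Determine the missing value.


Row 4 contains symbols [0, 1, 2, 4, 5] — missing [3].
Column 4 contains symbols [0, 1, 2, 4, 5] — missing [3].
The missing symbol must appear in both missing sets; intersection = [3].
Therefore the hidden value is 3.

Missing value = 3.


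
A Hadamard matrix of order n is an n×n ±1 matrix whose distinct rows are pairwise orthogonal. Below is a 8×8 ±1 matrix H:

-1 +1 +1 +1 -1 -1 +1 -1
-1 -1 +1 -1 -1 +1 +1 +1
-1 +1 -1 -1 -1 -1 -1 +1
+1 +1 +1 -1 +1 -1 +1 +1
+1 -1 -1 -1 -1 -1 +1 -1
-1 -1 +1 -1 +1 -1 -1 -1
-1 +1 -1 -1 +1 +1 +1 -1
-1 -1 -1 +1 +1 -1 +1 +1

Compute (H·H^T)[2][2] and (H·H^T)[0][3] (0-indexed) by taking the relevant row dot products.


Row 0 of H: [-1, 1, 1, 1, -1, -1, 1, -1].
Row 2 of H: [-1, 1, -1, -1, -1, -1, -1, 1].
Row 3 of H: [1, 1, 1, -1, 1, -1, 1, 1].
(H·H^T)[2][2] = Σ_j H[2][j]·H[2][j] = (-1)² + (1)² + (-1)² + (-1)² + (-1)² + (-1)² + (-1)² + (1)² = 1 + 1 + 1 + 1 + 1 + 1 + 1 + 1 = 8.
(H·H^T)[0][3] = Σ_j H[0][j]·H[3][j] = (-1)·(1) + (1)·(1) + (1)·(1) + (1)·(-1) + (-1)·(1) + (-1)·(-1) + (1)·(1) + (-1)·(1) = -1 + 1 + 1 + -1 + -1 + 1 + 1 + -1 = 0.
So rows 0 and 3 are orthogonal; the diagonal entry equals n = 8.

(2,2) entry = 8; (0,3) entry = 0.


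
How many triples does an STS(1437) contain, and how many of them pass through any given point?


An STS(v) is a 2-(v, 3, 1) BIBD: block size k = 3, λ = 1.
Replication: r(k − 1) = λ(v − 1) ⇒ r·2 = 1437 − 1 = 1436 ⇒ r = 718.
Block count: bk = vr ⇒ b·3 = 1437·718 = 1031766 ⇒ b = 343922.

r = 718, b = 343922.


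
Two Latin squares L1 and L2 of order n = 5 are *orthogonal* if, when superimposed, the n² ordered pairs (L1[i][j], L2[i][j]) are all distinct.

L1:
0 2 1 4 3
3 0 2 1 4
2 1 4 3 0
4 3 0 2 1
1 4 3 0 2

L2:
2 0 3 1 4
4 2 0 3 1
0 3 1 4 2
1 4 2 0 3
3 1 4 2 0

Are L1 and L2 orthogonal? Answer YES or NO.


Form the n² = 25 superimposed pairs (L1[i][j], L2[i][j]), row by row (rows and columns indexed from 0):
row 0: (0,2) (2,0) (1,3) (4,1) (3,4)
row 1: (3,4) (0,2) (2,0) (1,3) (4,1)
row 2: (2,0) (1,3) (4,1) (3,4) (0,2)
row 3: (4,1) (3,4) (0,2) (2,0) (1,3)
row 4: (1,3) (4,1) (3,4) (0,2) (2,0)
Orthogonality requires all 25 pairs distinct.
But the pair (3,4) repeats: cell (0,4) has L1 = 3, L2 = 4, and cell (1,0) has L1 = 3, L2 = 4.
A repeated pair means some other pair never occurs (only 5 distinct pairs out of 25), so the squares are not orthogonal.
Conclusion: NO.

NO


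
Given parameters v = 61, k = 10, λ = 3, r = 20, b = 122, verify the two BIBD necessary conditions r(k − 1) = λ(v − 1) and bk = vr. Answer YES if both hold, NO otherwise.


Condition (i): r(k − 1) = 20·9 = 180; λ(v − 1) = 3·60 = 180. Match? YES.
Condition (ii): bk = 122·10 = 1220; vr = 61·20 = 1220. Match? YES.
Both conditions hold? YES.

YES


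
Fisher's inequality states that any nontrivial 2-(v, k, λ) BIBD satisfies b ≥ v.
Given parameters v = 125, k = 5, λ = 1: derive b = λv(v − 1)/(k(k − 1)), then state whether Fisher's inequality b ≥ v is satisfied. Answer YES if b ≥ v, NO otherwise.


r = λ(v − 1)/(k − 1) = 1·124/4 = 31.
b = vr/k = 125·31/5 = 775.
Fisher's inequality: b ≥ v ⇔ 775 ≥ 125? YES.

YES


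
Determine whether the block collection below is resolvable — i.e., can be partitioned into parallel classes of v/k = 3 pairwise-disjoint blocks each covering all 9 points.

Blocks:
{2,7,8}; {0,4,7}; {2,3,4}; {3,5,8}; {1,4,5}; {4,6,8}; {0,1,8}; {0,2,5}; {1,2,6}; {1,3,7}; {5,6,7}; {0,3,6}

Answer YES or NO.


v = 9, block size k = 3, number of blocks = 12.
For resolvability, blocks must partition into parallel classes of size v/k = 3.
Total blocks must therefore be a multiple of 3: 12 = 3·4 + 0 ⇒ divisible ✓.
Greedy packing gives 4 candidate class(es). Each should be a full parallel class (size 3, covers all 9 points).
  Class 1 (3 blocks): {2,7,8}; {1,4,5}; {0,3,6}. Points covered: [0, 1, 2, 3, 4, 5, 6, 7, 8].
  Class 2 (3 blocks): {0,4,7}; {3,5,8}; {1,2,6}. Points covered: [0, 1, 2, 3, 4, 5, 6, 7, 8].
  Class 3 (3 blocks): {2,3,4}; {0,1,8}; {5,6,7}. Points covered: [0, 1, 2, 3, 4, 5, 6, 7, 8].
  Class 4 (3 blocks): {4,6,8}; {0,2,5}; {1,3,7}. Points covered: [0, 1, 2, 3, 4, 5, 6, 7, 8].
All classes full (size 3)? YES. All classes cover every point? YES.
Resolvable? YES.

YES


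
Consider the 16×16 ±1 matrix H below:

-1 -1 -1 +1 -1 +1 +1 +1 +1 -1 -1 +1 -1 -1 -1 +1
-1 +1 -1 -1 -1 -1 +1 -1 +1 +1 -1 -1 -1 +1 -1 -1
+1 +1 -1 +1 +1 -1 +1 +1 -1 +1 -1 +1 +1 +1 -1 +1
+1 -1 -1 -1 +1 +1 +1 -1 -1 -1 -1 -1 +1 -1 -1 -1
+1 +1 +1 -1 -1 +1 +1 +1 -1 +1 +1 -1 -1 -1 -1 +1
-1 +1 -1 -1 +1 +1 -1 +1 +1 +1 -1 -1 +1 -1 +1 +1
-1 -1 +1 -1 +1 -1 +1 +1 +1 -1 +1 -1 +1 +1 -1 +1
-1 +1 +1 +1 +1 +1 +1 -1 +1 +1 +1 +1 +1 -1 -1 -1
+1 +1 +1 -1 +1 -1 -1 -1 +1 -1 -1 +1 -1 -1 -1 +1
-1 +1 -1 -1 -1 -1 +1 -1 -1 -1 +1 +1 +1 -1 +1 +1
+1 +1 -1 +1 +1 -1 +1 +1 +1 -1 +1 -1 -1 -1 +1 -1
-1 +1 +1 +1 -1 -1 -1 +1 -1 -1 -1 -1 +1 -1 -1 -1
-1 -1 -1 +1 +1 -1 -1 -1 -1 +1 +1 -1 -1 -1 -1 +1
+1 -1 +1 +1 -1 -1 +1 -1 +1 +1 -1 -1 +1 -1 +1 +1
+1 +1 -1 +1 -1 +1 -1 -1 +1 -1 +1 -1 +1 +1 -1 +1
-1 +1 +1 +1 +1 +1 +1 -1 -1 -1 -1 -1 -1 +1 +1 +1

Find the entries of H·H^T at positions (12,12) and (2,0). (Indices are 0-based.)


Row 0 of H: [-1, -1, -1, 1, -1, 1, 1, 1, 1, -1, -1, 1, -1, -1, -1, 1].
Row 2 of H: [1, 1, -1, 1, 1, -1, 1, 1, -1, 1, -1, 1, 1, 1, -1, 1].
Row 12 of H: [-1, -1, -1, 1, 1, -1, -1, -1, -1, 1, 1, -1, -1, -1, -1, 1].
(H·H^T)[12][12] = Σ_j H[12][j]·H[12][j] = (-1)² + (-1)² + (-1)² + (1)² + (1)² + (-1)² + (-1)² + (-1)² + (-1)² + (1)² + (1)² + (-1)² + (-1)² + (-1)² + (-1)² + (1)² = 1 + 1 + 1 + 1 + 1 + 1 + 1 + 1 + 1 + 1 + 1 + 1 + 1 + 1 + 1 + 1 = 16.
(H·H^T)[2][0] = Σ_j H[2][j]·H[0][j] = (1)·(-1) + (1)·(-1) + (-1)·(-1) + (1)·(1) + (1)·(-1) + (-1)·(1) + (1)·(1) + (1)·(1) + (-1)·(1) + (1)·(-1) + (-1)·(-1) + (1)·(1) + (1)·(-1) + (1)·(-1) + (-1)·(-1) + (1)·(1) = -1 + -1 + 1 + 1 + -1 + -1 + 1 + 1 + -1 + -1 + 1 + 1 + -1 + -1 + 1 + 1 = 0.
So rows 2 and 0 are orthogonal; the diagonal entry equals n = 16.

(12,12) entry = 16; (2,0) entry = 0.


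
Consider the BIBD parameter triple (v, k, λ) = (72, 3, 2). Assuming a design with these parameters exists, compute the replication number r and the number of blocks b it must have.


Any 2-(v, k, λ) BIBD satisfies two necessary conditions:
  (i)  Each point sits in r blocks, and counting incidences through any fixed point gives r(k − 1) = λ(v − 1), so r = λ(v − 1)/(k − 1).
  (ii) Total incidences bk = vr, so b = vr/k.
Step 1: r = λ(v − 1)/(k − 1) = 2·(72 − 1)/(3 − 1) = 2·71/2 = 142/2 = 71.
Step 2: b = vr/k = 72·71/3 = 5112/3 = 1704.
Check integrality: r = 71 ∈ Z ✓, b = 1704 ∈ Z ✓.
(These identities are necessary conditions: they determine r and b for any design with these parameters, but do not by themselves prove that one exists.)

r = 71, b = 1704.


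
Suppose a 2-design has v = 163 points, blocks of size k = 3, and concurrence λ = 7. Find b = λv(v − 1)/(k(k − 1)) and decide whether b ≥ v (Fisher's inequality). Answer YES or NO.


r = λ(v − 1)/(k − 1) = 7·162/2 = 567.
b = vr/k = 163·567/3 = 30807.
Fisher's inequality: b ≥ v ⇔ 30807 ≥ 163? YES.

YES


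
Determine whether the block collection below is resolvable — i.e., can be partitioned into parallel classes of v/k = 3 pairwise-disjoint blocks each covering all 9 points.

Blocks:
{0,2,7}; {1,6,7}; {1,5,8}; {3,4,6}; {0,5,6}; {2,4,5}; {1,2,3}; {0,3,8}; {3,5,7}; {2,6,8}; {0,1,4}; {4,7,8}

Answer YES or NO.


v = 9, block size k = 3, number of blocks = 12.
For resolvability, blocks must partition into parallel classes of size v/k = 3.
Total blocks must therefore be a multiple of 3: 12 = 3·4 + 0 ⇒ divisible ✓.
Greedy packing gives 4 candidate class(es). Each should be a full parallel class (size 3, covers all 9 points).
  Class 1 (3 blocks): {0,2,7}; {1,5,8}; {3,4,6}. Points covered: [0, 1, 2, 3, 4, 5, 6, 7, 8].
  Class 2 (3 blocks): {1,6,7}; {2,4,5}; {0,3,8}. Points covered: [0, 1, 2, 3, 4, 5, 6, 7, 8].
  Class 3 (3 blocks): {0,5,6}; {1,2,3}; {4,7,8}. Points covered: [0, 1, 2, 3, 4, 5, 6, 7, 8].
  Class 4 (3 blocks): {3,5,7}; {2,6,8}; {0,1,4}. Points covered: [0, 1, 2, 3, 4, 5, 6, 7, 8].
All classes full (size 3)? YES. All classes cover every point? YES.
Resolvable? YES.

YES


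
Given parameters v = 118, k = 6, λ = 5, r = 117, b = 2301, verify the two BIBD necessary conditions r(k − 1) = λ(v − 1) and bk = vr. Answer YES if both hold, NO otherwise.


Condition (i): r(k − 1) = 117·5 = 585; λ(v − 1) = 5·117 = 585. Match? YES.
Condition (ii): bk = 2301·6 = 13806; vr = 118·117 = 13806. Match? YES.
Both conditions hold? YES.

YES


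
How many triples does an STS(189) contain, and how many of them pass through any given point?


An STS(v) is a 2-(v, 3, 1) BIBD: block size k = 3, λ = 1.
Replication: r(k − 1) = λ(v − 1) ⇒ r·2 = 189 − 1 = 188 ⇒ r = 94.
Block count: b = v(v − 1)/6 = 189·188/6 = 35532/6 = 5922.
(Check via bk = vr: 5922·3 = 17766 = 189·94 = 17766 ✓.)

r = 94, b = 5922.


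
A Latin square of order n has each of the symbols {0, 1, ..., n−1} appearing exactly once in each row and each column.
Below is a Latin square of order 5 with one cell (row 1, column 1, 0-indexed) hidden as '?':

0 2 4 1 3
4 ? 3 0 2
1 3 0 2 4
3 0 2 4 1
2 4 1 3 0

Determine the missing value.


Row 1 contains symbols [0, 2, 3, 4] — missing [1].
Column 1 contains symbols [0, 2, 3, 4] — missing [1].
The missing symbol must appear in both missing sets; intersection = [1].
Therefore the hidden value is 1.

Missing value = 1.


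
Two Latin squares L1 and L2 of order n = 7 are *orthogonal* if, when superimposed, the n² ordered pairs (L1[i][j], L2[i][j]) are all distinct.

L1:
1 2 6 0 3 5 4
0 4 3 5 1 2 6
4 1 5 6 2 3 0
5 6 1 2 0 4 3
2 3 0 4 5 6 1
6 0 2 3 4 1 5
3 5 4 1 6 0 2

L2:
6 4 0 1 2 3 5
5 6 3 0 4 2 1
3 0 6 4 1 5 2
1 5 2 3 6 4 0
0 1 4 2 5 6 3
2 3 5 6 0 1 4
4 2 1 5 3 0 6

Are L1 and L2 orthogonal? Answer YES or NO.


Form the n² = 49 superimposed pairs (L1[i][j], L2[i][j]), row by row (rows and columns indexed from 0):
row 0: (1,6) (2,4) (6,0) (0,1) (3,2) (5,3) (4,5)
row 1: (0,5) (4,6) (3,3) (5,0) (1,4) (2,2) (6,1)
row 2: (4,3) (1,0) (5,6) (6,4) (2,1) (3,5) (0,2)
row 3: (5,1) (6,5) (1,2) (2,3) (0,6) (4,4) (3,0)
row 4: (2,0) (3,1) (0,4) (4,2) (5,5) (6,6) (1,3)
row 5: (6,2) (0,3) (2,5) (3,6) (4,0) (1,1) (5,4)
row 6: (3,4) (5,2) (4,1) (1,5) (6,3) (0,0) (2,6)
Orthogonality requires all 49 pairs distinct.
Check by first coordinate: for each symbol s of L1, list the L2 entries in the n cells where L1 = s; they must all differ.
  L1 = 0: L2 entries (in reading order) 1, 5, 2, 6, 4, 3, 0 — all 7 distinct ✓
  L1 = 1: L2 entries (in reading order) 6, 4, 0, 2, 3, 1, 5 — all 7 distinct ✓
  L1 = 2: L2 entries (in reading order) 4, 2, 1, 3, 0, 5, 6 — all 7 distinct ✓
  L1 = 3: L2 entries (in reading order) 2, 3, 5, 0, 1, 6, 4 — all 7 distinct ✓
  L1 = 4: L2 entries (in reading order) 5, 6, 3, 4, 2, 0, 1 — all 7 distinct ✓
  L1 = 5: L2 entries (in reading order) 3, 0, 6, 1, 5, 4, 2 — all 7 distinct ✓
  L1 = 6: L2 entries (in reading order) 0, 1, 4, 5, 6, 2, 3 — all 7 distinct ✓
Every symbol of L1 meets every symbol of L2 exactly once, so all 49 pairs are distinct (49 of 49).
Conclusion: YES.

YES


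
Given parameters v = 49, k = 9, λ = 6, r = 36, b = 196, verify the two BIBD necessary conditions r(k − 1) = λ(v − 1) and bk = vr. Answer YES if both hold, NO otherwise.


Condition (i): r(k − 1) = 36·8 = 288; λ(v − 1) = 6·48 = 288. Match? YES.
Condition (ii): bk = 196·9 = 1764; vr = 49·36 = 1764. Match? YES.
Both conditions hold? YES.

YES


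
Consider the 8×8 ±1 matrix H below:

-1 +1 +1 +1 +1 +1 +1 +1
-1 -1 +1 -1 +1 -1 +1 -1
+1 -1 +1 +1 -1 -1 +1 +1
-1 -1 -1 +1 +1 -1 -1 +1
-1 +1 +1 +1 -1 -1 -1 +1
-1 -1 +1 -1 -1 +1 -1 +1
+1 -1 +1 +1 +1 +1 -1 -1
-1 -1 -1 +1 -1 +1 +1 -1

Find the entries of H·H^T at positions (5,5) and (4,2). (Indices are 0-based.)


Row 2 of H: [1, -1, 1, 1, -1, -1, 1, 1].
Row 4 of H: [-1, 1, 1, 1, -1, -1, -1, 1].
Row 5 of H: [-1, -1, 1, -1, -1, 1, -1, 1].
(H·H^T)[5][5] = Σ_j H[5][j]·H[5][j] = (-1)² + (-1)² + (1)² + (-1)² + (-1)² + (1)² + (-1)² + (1)² = 1 + 1 + 1 + 1 + 1 + 1 + 1 + 1 = 8.
(H·H^T)[4][2] = Σ_j H[4][j]·H[2][j] = (-1)·(1) + (1)·(-1) + (1)·(1) + (1)·(1) + (-1)·(-1) + (-1)·(-1) + (-1)·(1) + (1)·(1) = -1 + -1 + 1 + 1 + 1 + 1 + -1 + 1 = 2.
Rows 4 and 2 are not orthogonal (dot product = 2 ≠ 0), so H is not a Hadamard matrix.

(5,5) entry = 8; (4,2) entry = 2.


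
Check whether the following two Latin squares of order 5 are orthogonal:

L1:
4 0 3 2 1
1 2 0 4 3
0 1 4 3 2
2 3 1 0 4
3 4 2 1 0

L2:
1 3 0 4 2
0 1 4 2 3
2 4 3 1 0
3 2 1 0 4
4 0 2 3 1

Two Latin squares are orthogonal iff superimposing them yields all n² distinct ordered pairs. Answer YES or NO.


Form the n² = 25 superimposed pairs (L1[i][j], L2[i][j]), row by row (rows and columns indexed from 0):
row 0: (4,1) (0,3) (3,0) (2,4) (1,2)
row 1: (1,0) (2,1) (0,4) (4,2) (3,3)
row 2: (0,2) (1,4) (4,3) (3,1) (2,0)
row 3: (2,3) (3,2) (1,1) (0,0) (4,4)
row 4: (3,4) (4,0) (2,2) (1,3) (0,1)
Orthogonality requires all 25 pairs distinct.
Check by first coordinate: for each symbol s of L1, list the L2 entries in the n cells where L1 = s; they must all differ.
  L1 = 0: L2 entries (in reading order) 3, 4, 2, 0, 1 — all 5 distinct ✓
  L1 = 1: L2 entries (in reading order) 2, 0, 4, 1, 3 — all 5 distinct ✓
  L1 = 2: L2 entries (in reading order) 4, 1, 0, 3, 2 — all 5 distinct ✓
  L1 = 3: L2 entries (in reading order) 0, 3, 1, 2, 4 — all 5 distinct ✓
  L1 = 4: L2 entries (in reading order) 1, 2, 3, 4, 0 — all 5 distinct ✓
Every symbol of L1 meets every symbol of L2 exactly once, so all 25 pairs are distinct (25 of 25).
Conclusion: YES.

YES


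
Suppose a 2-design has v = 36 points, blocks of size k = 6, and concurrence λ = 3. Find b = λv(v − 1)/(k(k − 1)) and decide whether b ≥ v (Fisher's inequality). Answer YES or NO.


b = λv(v − 1)/(k(k − 1)) = 3·36·35/(6·5) = 3780/30 = 126.
Compare with v = 36: b ≥ v, so Fisher's inequality holds.

YES


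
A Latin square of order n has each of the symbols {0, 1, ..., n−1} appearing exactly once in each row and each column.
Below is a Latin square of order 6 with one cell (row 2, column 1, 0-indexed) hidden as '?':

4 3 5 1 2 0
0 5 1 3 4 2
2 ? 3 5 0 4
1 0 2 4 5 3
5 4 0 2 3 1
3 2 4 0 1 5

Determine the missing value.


Row 2 contains symbols [0, 2, 3, 4, 5] — missing [1].
Column 1 contains symbols [0, 2, 3, 4, 5] — missing [1].
The missing symbol must appear in both missing sets; intersection = [1].
Therefore the hidden value is 1.

Missing value = 1.


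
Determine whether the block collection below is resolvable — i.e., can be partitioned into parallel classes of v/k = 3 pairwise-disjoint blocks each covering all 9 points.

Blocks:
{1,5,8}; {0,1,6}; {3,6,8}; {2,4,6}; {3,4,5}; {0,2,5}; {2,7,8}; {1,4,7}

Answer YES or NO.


v = 9, block size k = 3, number of blocks = 8.
For resolvability, blocks must partition into parallel classes of size v/k = 3.
Total blocks must therefore be a multiple of 3: 8 = 3·2 + 2 ⇒ not divisible ✗.
Resolvable? NO.

NO


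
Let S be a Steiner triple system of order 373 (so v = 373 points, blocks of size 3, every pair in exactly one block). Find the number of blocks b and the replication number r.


An STS(v) is a 2-(v, 3, 1) BIBD: block size k = 3, λ = 1.
Replication: r(k − 1) = λ(v − 1) ⇒ r·2 = 373 − 1 = 372 ⇒ r = 186.
Block count: b = v(v − 1)/6 = 373·372/6 = 138756/6 = 23126.

r = 186, b = 23126.


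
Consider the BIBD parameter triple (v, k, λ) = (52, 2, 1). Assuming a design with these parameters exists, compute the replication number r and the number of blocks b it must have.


Any 2-(v, k, λ) BIBD satisfies two necessary conditions:
  (i)  Each point sits in r blocks, and counting incidences through any fixed point gives r(k − 1) = λ(v − 1), so r = λ(v − 1)/(k − 1).
  (ii) Total incidences bk = vr, so b = vr/k.
Step 1: r = λ(v − 1)/(k − 1) = 1·(52 − 1)/(2 − 1) = 1·51/1 = 51/1 = 51.
Step 2: b = vr/k = 52·51/2 = 2652/2 = 1326.
Check integrality: r = 51 ∈ Z ✓, b = 1326 ∈ Z ✓.
(These identities are necessary conditions: they determine r and b for any design with these parameters, but do not by themselves prove that one exists.)

r = 51, b = 1326.


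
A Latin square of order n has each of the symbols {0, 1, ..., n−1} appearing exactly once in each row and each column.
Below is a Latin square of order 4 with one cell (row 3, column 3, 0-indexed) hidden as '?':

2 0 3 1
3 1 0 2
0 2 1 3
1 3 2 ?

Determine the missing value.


Row 3 contains symbols [1, 2, 3] — missing [0].
Column 3 contains symbols [1, 2, 3] — missing [0].
The missing symbol must appear in both missing sets; intersection = [0].
Therefore the hidden value is 0.

Missing value = 0.


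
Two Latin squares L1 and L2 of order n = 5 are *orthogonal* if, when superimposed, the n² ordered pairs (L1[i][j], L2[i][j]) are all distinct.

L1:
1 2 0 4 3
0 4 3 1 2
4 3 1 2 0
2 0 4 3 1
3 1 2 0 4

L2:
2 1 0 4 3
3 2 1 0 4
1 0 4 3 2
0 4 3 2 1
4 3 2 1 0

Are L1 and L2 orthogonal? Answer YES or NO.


Form the n² = 25 superimposed pairs (L1[i][j], L2[i][j]), row by row (rows and columns indexed from 0):
row 0: (1,2) (2,1) (0,0) (4,4) (3,3)
row 1: (0,3) (4,2) (3,1) (1,0) (2,4)
row 2: (4,1) (3,0) (1,4) (2,3) (0,2)
row 3: (2,0) (0,4) (4,3) (3,2) (1,1)
row 4: (3,4) (1,3) (2,2) (0,1) (4,0)
Orthogonality requires all 25 pairs distinct.
Check by first coordinate: for each symbol s of L1, list the L2 entries in the n cells where L1 = s; they must all differ.
  L1 = 0: L2 entries (in reading order) 0, 3, 2, 4, 1 — all 5 distinct ✓
  L1 = 1: L2 entries (in reading order) 2, 0, 4, 1, 3 — all 5 distinct ✓
  L1 = 2: L2 entries (in reading order) 1, 4, 3, 0, 2 — all 5 distinct ✓
  L1 = 3: L2 entries (in reading order) 3, 1, 0, 2, 4 — all 5 distinct ✓
  L1 = 4: L2 entries (in reading order) 4, 2, 1, 3, 0 — all 5 distinct ✓
Every symbol of L1 meets every symbol of L2 exactly once, so all 25 pairs are distinct (25 of 25).
Conclusion: YES.

YES


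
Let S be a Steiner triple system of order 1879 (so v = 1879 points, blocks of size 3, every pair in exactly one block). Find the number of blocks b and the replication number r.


An STS(v) is a 2-(v, 3, 1) BIBD: block size k = 3, λ = 1.
Replication: r(k − 1) = λ(v − 1) ⇒ r·2 = 1879 − 1 = 1878 ⇒ r = 939.
Block count: b = v(v − 1)/6 = 1879·1878/6 = 3528762/6 = 588127.
(Check via bk = vr: 588127·3 = 1764381 = 1879·939 = 1764381 ✓.)

r = 939, b = 588127.


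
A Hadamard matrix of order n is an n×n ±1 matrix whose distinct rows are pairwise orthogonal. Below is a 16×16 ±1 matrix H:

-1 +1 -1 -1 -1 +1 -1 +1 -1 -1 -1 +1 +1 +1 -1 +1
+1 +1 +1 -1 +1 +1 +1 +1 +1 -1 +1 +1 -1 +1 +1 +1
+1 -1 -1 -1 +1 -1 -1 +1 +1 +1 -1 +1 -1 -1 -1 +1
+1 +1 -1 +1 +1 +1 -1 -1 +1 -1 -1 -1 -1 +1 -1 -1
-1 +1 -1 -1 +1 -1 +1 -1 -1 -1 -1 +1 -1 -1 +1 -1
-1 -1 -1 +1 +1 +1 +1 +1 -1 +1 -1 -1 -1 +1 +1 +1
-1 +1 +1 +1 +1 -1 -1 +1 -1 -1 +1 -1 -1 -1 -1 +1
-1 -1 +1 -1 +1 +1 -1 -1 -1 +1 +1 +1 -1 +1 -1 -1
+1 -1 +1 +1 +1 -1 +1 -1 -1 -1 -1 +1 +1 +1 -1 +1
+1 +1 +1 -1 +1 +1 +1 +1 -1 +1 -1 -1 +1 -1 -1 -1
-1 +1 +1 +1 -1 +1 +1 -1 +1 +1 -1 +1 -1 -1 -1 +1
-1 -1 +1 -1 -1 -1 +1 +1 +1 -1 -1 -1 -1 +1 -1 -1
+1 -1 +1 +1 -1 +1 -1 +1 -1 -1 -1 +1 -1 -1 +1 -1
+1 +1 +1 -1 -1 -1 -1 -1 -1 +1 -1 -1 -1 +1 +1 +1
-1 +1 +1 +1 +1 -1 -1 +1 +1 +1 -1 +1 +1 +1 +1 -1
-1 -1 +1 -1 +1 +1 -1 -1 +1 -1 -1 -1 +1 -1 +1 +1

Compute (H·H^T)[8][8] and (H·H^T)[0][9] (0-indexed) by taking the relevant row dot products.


Row 0 of H: [-1, 1, -1, -1, -1, 1, -1, 1, -1, -1, -1, 1, 1, 1, -1, 1].
Row 8 of H: [1, -1, 1, 1, 1, -1, 1, -1, -1, -1, -1, 1, 1, 1, -1, 1].
Row 9 of H: [1, 1, 1, -1, 1, 1, 1, 1, -1, 1, -1, -1, 1, -1, -1, -1].
(H·H^T)[8][8] = Σ_j H[8][j]·H[8][j] = (1)² + (-1)² + (1)² + (1)² + (1)² + (-1)² + (1)² + (-1)² + (-1)² + (-1)² + (-1)² + (1)² + (1)² + (1)² + (-1)² + (1)² = 1 + 1 + 1 + 1 + 1 + 1 + 1 + 1 + 1 + 1 + 1 + 1 + 1 + 1 + 1 + 1 = 16.
(H·H^T)[0][9] = Σ_j H[0][j]·H[9][j] = (-1)·(1) + (1)·(1) + (-1)·(1) + (-1)·(-1) + (-1)·(1) + (1)·(1) + (-1)·(1) + (1)·(1) + (-1)·(-1) + (-1)·(1) + (-1)·(-1) + (1)·(-1) + (1)·(1) + (1)·(-1) + (-1)·(-1) + (1)·(-1) = -1 + 1 + -1 + 1 + -1 + 1 + -1 + 1 + 1 + -1 + 1 + -1 + 1 + -1 + 1 + -1 = 0.
So rows 0 and 9 are orthogonal; the diagonal entry equals n = 16.

(8,8) entry = 16; (0,9) entry = 0.


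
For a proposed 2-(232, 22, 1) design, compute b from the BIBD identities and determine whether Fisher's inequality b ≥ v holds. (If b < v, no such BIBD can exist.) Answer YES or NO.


r = λ(v − 1)/(k − 1) = 1·231/21 = 11.
b = vr/k = 232·11/22 = 116.
Fisher's inequality: b ≥ v ⇔ 116 ≥ 232? NO.

NO


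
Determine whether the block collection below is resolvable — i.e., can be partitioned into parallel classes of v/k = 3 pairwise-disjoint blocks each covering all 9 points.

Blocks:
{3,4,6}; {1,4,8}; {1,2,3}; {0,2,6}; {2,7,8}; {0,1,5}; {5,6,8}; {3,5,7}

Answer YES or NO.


v = 9, block size k = 3, number of blocks = 8.
For resolvability, blocks must partition into parallel classes of size v/k = 3.
Total blocks must therefore be a multiple of 3: 8 = 3·2 + 2 ⇒ not divisible ✗.
Resolvable? NO.

NO


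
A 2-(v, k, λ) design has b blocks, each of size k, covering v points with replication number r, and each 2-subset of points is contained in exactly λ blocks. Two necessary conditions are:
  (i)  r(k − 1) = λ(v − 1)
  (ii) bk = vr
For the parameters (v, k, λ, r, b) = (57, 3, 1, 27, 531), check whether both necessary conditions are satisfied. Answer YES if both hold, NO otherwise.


Condition (i): r(k − 1) = 27·2 = 54; λ(v − 1) = 1·56 = 56. Match? NO.
Condition (ii): bk = 531·3 = 1593; vr = 57·27 = 1539. Match? NO.
Both conditions hold? NO.

NO


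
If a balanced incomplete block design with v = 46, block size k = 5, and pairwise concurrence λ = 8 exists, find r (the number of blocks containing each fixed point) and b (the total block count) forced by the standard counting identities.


Any 2-(v, k, λ) BIBD satisfies two necessary conditions:
  (i)  Each point sits in r blocks, and counting incidences through any fixed point gives r(k − 1) = λ(v − 1), so r = λ(v − 1)/(k − 1).
  (ii) Total incidences bk = vr, so b = vr/k.
Step 1: r = λ(v − 1)/(k − 1) = 8·(46 − 1)/(5 − 1) = 8·45/4 = 360/4 = 90.
Step 2: b = vr/k = 46·90/5 = 4140/5 = 828.
Check integrality: r = 90 ∈ Z ✓, b = 828 ∈ Z ✓.
(These identities are necessary conditions: they determine r and b for any design with these parameters, but do not by themselves prove that one exists.)

r = 90, b = 828.


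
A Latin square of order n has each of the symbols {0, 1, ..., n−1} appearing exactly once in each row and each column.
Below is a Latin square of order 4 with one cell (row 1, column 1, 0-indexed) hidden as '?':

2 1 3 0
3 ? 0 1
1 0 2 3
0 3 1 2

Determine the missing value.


Row 1 contains symbols [0, 1, 3] — missing [2].
Column 1 contains symbols [0, 1, 3] — missing [2].
The missing symbol must appear in both missing sets; intersection = [2].
Therefore the hidden value is 2.

Missing value = 2.


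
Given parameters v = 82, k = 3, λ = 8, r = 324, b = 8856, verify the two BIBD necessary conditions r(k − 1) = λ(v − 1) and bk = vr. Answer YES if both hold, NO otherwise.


Condition (i): r(k − 1) = 324·2 = 648; λ(v − 1) = 8·81 = 648. Match? YES.
Condition (ii): bk = 8856·3 = 26568; vr = 82·324 = 26568. Match? YES.
Both conditions hold? YES.

YES


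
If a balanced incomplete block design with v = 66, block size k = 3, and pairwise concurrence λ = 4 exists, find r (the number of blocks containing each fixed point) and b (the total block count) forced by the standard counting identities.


Any 2-(v, k, λ) BIBD satisfies two necessary conditions:
  (i)  Each point sits in r blocks, and counting incidences through any fixed point gives r(k − 1) = λ(v − 1), so r = λ(v − 1)/(k − 1).
  (ii) Total incidences bk = vr, so b = vr/k.
Step 1: r = λ(v − 1)/(k − 1) = 4·(66 − 1)/(3 − 1) = 4·65/2 = 260/2 = 130.
Step 2: b = vr/k = 66·130/3 = 8580/3 = 2860.
Check integrality: r = 130 ∈ Z ✓, b = 2860 ∈ Z ✓.
(These identities are necessary conditions: they determine r and b for any design with these parameters, but do not by themselves prove that one exists.)

r = 130, b = 2860.


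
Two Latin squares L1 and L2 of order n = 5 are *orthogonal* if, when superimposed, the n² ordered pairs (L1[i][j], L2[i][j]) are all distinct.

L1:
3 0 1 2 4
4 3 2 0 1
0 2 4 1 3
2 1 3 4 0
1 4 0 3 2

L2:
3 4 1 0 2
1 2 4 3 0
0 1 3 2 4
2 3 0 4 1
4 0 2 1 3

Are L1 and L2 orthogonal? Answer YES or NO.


Form the n² = 25 superimposed pairs (L1[i][j], L2[i][j]), row by row (rows and columns indexed from 0):
row 0: (3,3) (0,4) (1,1) (2,0) (4,2)
row 1: (4,1) (3,2) (2,4) (0,3) (1,0)
row 2: (0,0) (2,1) (4,3) (1,2) (3,4)
row 3: (2,2) (1,3) (3,0) (4,4) (0,1)
row 4: (1,4) (4,0) (0,2) (3,1) (2,3)
Orthogonality requires all 25 pairs distinct.
Check by first coordinate: for each symbol s of L1, list the L2 entries in the n cells where L1 = s; they must all differ.
  L1 = 0: L2 entries (in reading order) 4, 3, 0, 1, 2 — all 5 distinct ✓
  L1 = 1: L2 entries (in reading order) 1, 0, 2, 3, 4 — all 5 distinct ✓
  L1 = 2: L2 entries (in reading order) 0, 4, 1, 2, 3 — all 5 distinct ✓
  L1 = 3: L2 entries (in reading order) 3, 2, 4, 0, 1 — all 5 distinct ✓
  L1 = 4: L2 entries (in reading order) 2, 1, 3, 4, 0 — all 5 distinct ✓
Every symbol of L1 meets every symbol of L2 exactly once, so all 25 pairs are distinct (25 of 25).
Conclusion: YES.

YES


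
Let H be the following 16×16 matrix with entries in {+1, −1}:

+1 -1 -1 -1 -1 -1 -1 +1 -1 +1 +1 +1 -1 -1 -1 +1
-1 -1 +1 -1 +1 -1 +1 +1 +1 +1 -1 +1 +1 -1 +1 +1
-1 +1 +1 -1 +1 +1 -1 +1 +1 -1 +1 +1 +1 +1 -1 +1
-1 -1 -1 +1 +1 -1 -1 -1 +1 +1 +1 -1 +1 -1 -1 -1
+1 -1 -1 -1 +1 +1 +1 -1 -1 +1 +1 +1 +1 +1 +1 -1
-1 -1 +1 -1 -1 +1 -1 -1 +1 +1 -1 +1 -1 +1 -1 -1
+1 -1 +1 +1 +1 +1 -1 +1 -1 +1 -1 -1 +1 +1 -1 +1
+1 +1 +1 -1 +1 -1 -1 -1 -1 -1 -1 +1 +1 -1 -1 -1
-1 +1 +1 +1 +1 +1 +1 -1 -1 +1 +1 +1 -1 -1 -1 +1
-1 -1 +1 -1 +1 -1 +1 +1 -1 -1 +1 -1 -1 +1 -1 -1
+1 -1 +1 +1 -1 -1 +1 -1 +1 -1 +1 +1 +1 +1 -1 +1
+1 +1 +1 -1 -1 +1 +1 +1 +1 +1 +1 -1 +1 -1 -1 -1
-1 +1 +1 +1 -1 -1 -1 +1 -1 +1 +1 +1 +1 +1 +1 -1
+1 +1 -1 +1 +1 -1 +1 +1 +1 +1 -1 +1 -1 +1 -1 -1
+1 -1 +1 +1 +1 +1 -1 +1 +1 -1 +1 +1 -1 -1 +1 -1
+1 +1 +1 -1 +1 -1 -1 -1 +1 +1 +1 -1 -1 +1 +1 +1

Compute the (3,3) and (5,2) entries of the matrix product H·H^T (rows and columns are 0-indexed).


Row 2 of H: [-1, 1, 1, -1, 1, 1, -1, 1, 1, -1, 1, 1, 1, 1, -1, 1].
Row 3 of H: [-1, -1, -1, 1, 1, -1, -1, -1, 1, 1, 1, -1, 1, -1, -1, -1].
Row 5 of H: [-1, -1, 1, -1, -1, 1, -1, -1, 1, 1, -1, 1, -1, 1, -1, -1].
(H·H^T)[3][3] = Σ_j H[3][j]·H[3][j] = (-1)² + (-1)² + (-1)² + (1)² + (1)² + (-1)² + (-1)² + (-1)² + (1)² + (1)² + (1)² + (-1)² + (1)² + (-1)² + (-1)² + (-1)² = 1 + 1 + 1 + 1 + 1 + 1 + 1 + 1 + 1 + 1 + 1 + 1 + 1 + 1 + 1 + 1 = 16.
(H·H^T)[5][2] = Σ_j H[5][j]·H[2][j] = (-1)·(-1) + (-1)·(1) + (1)·(1) + (-1)·(-1) + (-1)·(1) + (1)·(1) + (-1)·(-1) + (-1)·(1) + (1)·(1) + (1)·(-1) + (-1)·(1) + (1)·(1) + (-1)·(1) + (1)·(1) + (-1)·(-1) + (-1)·(1) = 1 + -1 + 1 + 1 + -1 + 1 + 1 + -1 + 1 + -1 + -1 + 1 + -1 + 1 + 1 + -1 = 2.
Rows 5 and 2 are not orthogonal (dot product = 2 ≠ 0), so H is not a Hadamard matrix.

(3,3) entry = 16; (5,2) entry = 2.


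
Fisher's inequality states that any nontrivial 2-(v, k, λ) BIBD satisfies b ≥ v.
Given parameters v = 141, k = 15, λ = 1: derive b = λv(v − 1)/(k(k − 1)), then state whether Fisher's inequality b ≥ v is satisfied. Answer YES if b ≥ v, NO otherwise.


r = λ(v − 1)/(k − 1) = 1·140/14 = 10.
b = vr/k = 141·10/15 = 94.
Fisher's inequality: b ≥ v ⇔ 94 ≥ 141? NO.

NO


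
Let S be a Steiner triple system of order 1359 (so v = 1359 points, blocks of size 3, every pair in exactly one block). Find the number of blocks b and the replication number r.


An STS(v) is a 2-(v, 3, 1) BIBD: block size k = 3, λ = 1.
Replication: r(k − 1) = λ(v − 1) ⇒ r·2 = 1359 − 1 = 1358 ⇒ r = 679.
Block count: bk = vr ⇒ b·3 = 1359·679 = 922761 ⇒ b = 307587.
(Check via b = v(v − 1)/6 = 1359·1358/6 = 1845522/6 = 307587.)

r = 679, b = 307587.


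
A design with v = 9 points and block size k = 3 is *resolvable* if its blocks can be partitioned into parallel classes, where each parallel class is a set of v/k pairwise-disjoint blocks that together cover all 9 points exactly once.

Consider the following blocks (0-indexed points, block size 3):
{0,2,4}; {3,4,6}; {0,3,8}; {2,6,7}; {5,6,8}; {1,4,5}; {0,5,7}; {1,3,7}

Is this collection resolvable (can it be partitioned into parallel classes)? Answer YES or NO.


v = 9, block size k = 3, number of blocks = 8.
For resolvability, blocks must partition into parallel classes of size v/k = 3.
Total blocks must therefore be a multiple of 3: 8 = 3·2 + 2 ⇒ not divisible ✗.
Resolvable? NO.

NO


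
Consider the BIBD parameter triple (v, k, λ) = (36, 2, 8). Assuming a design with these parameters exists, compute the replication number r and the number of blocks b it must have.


Any 2-(v, k, λ) BIBD satisfies two necessary conditions:
  (i)  Each point sits in r blocks, and counting incidences through any fixed point gives r(k − 1) = λ(v − 1), so r = λ(v − 1)/(k − 1).
  (ii) Total incidences bk = vr, so b = vr/k.
Step 1: r = λ(v − 1)/(k − 1) = 8·(36 − 1)/(2 − 1) = 8·35/1 = 280/1 = 280.
Step 2: b = vr/k = 36·280/2 = 10080/2 = 5040.
Check integrality: r = 280 ∈ Z ✓, b = 5040 ∈ Z ✓.
(These identities are necessary conditions: they determine r and b for any design with these parameters, but do not by themselves prove that one exists.)

r = 280, b = 5040.


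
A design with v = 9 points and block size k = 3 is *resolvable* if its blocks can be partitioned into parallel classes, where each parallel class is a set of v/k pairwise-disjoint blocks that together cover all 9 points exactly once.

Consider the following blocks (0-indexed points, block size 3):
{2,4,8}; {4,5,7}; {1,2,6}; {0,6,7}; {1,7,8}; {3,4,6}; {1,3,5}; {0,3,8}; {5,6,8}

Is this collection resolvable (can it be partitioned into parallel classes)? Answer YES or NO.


v = 9, block size k = 3, number of blocks = 9.
For resolvability, blocks must partition into parallel classes of size v/k = 3.
Total blocks must therefore be a multiple of 3: 9 = 3·3 + 0 ⇒ divisible ✓.
Consider block {1,7,8}. The only other block(s) in the collection disjoint from it are {3,4,6} — just 1 block(s). Any parallel class containing {1,7,8} would need 2 other blocks each disjoint from it, so no parallel class of size 3 can contain {1,7,8}.
Since every block must belong to some parallel class in a resolution, the collection cannot be partitioned into parallel classes.
Resolvable? NO.

NO


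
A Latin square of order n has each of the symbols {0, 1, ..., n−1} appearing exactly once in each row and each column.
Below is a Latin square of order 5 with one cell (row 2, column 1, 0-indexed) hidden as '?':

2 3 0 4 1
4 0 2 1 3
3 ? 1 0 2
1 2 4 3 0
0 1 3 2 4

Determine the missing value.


Row 2 contains symbols [0, 1, 2, 3] — missing [4].
Column 1 contains symbols [0, 1, 2, 3] — missing [4].
The missing symbol must appear in both missing sets; intersection = [4].
Therefore the hidden value is 4.

Missing value = 4.


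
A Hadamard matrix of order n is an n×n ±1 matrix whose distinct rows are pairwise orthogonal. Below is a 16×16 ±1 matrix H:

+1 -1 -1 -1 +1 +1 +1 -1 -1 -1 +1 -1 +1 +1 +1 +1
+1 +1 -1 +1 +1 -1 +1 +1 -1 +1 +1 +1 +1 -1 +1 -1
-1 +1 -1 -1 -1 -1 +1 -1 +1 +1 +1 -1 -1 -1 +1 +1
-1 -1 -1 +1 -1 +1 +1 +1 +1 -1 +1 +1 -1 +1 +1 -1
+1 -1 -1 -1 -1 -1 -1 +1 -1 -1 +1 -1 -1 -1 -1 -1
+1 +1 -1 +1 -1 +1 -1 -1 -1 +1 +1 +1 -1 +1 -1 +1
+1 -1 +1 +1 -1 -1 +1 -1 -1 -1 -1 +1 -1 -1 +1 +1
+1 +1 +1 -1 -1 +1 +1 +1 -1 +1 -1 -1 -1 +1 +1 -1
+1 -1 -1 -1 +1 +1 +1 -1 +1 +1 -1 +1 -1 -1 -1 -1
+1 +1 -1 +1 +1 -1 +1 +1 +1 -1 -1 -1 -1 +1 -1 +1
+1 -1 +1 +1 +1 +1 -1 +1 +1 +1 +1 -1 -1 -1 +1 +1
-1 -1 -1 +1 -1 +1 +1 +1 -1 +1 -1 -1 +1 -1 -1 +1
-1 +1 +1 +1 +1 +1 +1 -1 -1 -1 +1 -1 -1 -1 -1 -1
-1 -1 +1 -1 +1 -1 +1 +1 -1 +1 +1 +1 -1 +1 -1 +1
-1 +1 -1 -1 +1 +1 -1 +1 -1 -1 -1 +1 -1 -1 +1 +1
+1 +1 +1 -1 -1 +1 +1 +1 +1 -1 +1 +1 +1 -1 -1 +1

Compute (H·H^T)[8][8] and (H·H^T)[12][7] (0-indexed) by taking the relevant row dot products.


Row 7 of H: [1, 1, 1, -1, -1, 1, 1, 1, -1, 1, -1, -1, -1, 1, 1, -1].
Row 8 of H: [1, -1, -1, -1, 1, 1, 1, -1, 1, 1, -1, 1, -1, -1, -1, -1].
Row 12 of H: [-1, 1, 1, 1, 1, 1, 1, -1, -1, -1, 1, -1, -1, -1, -1, -1].
(H·H^T)[8][8] = Σ_j H[8][j]·H[8][j] = (1)² + (-1)² + (-1)² + (-1)² + (1)² + (1)² + (1)² + (-1)² + (1)² + (1)² + (-1)² + (1)² + (-1)² + (-1)² + (-1)² + (-1)² = 1 + 1 + 1 + 1 + 1 + 1 + 1 + 1 + 1 + 1 + 1 + 1 + 1 + 1 + 1 + 1 = 16.
(H·H^T)[12][7] = Σ_j H[12][j]·H[7][j] = (-1)·(1) + (1)·(1) + (1)·(1) + (1)·(-1) + (1)·(-1) + (1)·(1) + (1)·(1) + (-1)·(1) + (-1)·(-1) + (-1)·(1) + (1)·(-1) + (-1)·(-1) + (-1)·(-1) + (-1)·(1) + (-1)·(1) + (-1)·(-1) = -1 + 1 + 1 + -1 + -1 + 1 + 1 + -1 + 1 + -1 + -1 + 1 + 1 + -1 + -1 + 1 = 0.
So rows 12 and 7 are orthogonal; the diagonal entry equals n = 16.

(8,8) entry = 16; (12,7) entry = 0.


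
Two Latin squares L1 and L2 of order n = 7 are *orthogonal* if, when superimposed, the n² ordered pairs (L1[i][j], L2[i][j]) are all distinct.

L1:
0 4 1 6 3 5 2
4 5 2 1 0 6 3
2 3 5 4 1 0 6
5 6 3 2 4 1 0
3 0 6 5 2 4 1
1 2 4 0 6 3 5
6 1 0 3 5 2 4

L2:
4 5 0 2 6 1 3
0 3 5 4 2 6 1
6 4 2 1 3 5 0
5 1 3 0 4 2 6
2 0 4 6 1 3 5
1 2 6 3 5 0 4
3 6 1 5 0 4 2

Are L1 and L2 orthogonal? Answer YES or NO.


Form the n² = 49 superimposed pairs (L1[i][j], L2[i][j]), row by row (rows and columns indexed from 0):
row 0: (0,4) (4,5) (1,0) (6,2) (3,6) (5,1) (2,3)
row 1: (4,0) (5,3) (2,5) (1,4) (0,2) (6,6) (3,1)
row 2: (2,6) (3,4) (5,2) (4,1) (1,3) (0,5) (6,0)
row 3: (5,5) (6,1) (3,3) (2,0) (4,4) (1,2) (0,6)
row 4: (3,2) (0,0) (6,4) (5,6) (2,1) (4,3) (1,5)
row 5: (1,1) (2,2) (4,6) (0,3) (6,5) (3,0) (5,4)
row 6: (6,3) (1,6) (0,1) (3,5) (5,0) (2,4) (4,2)
Orthogonality requires all 49 pairs distinct.
Check by first coordinate: for each symbol s of L1, list the L2 entries in the n cells where L1 = s; they must all differ.
  L1 = 0: L2 entries (in reading order) 4, 2, 5, 6, 0, 3, 1 — all 7 distinct ✓
  L1 = 1: L2 entries (in reading order) 0, 4, 3, 2, 5, 1, 6 — all 7 distinct ✓
  L1 = 2: L2 entries (in reading order) 3, 5, 6, 0, 1, 2, 4 — all 7 distinct ✓
  L1 = 3: L2 entries (in reading order) 6, 1, 4, 3, 2, 0, 5 — all 7 distinct ✓
  L1 = 4: L2 entries (in reading order) 5, 0, 1, 4, 3, 6, 2 — all 7 distinct ✓
  L1 = 5: L2 entries (in reading order) 1, 3, 2, 5, 6, 4, 0 — all 7 distinct ✓
  L1 = 6: L2 entries (in reading order) 2, 6, 0, 1, 4, 5, 3 — all 7 distinct ✓
Every symbol of L1 meets every symbol of L2 exactly once, so all 49 pairs are distinct (49 of 49).
Conclusion: YES.

YES
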